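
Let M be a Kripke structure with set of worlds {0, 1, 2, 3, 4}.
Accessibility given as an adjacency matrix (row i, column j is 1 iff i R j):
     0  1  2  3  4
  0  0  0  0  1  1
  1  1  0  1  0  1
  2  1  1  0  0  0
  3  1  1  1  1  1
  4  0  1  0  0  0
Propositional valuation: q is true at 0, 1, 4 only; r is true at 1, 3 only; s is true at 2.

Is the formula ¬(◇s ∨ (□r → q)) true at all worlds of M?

No

Recall that □ψ holds at a world iff ψ holds at every accessible world, and ◇ψ holds iff ψ holds at some accessible world.
Let φ = ¬(◇s ∨ (□r → q)). Evaluate φ at each world:
  0 (successors {3, 4}): φ is false.
  1 (successors {0, 2, 4}): φ is false.
  2 (successors {0, 1}): φ is false.
  3 (successors {0, 1, 2, 3, 4}): φ is false.
  4 (successors {1}): φ is false.
Detail at 0 (counterexample):
  At 0: ◇s ∨ (□r → q) is true, so ¬(◇s ∨ (□r → q)) is false.
    At 0: ◇s is false, □r → q is true, so ◇s ∨ (□r → q) is true.
      At 0: ◇s requires s at some successor in {3, 4}.
        At 3: s is false.
        At 4: s is false.
      So ◇s is false at 0.
      At 0: □r is false, q is true, so □r → q is true.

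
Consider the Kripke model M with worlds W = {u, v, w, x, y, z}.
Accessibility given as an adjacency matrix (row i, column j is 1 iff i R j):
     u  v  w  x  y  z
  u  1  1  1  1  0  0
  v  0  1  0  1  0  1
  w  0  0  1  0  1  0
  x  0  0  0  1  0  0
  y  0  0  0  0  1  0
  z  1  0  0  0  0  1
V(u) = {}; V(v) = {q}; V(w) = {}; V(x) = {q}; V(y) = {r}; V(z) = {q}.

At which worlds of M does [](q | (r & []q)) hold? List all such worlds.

v, x

Recall that []ψ holds at a world iff ψ holds at every accessible world, and <>ψ holds iff ψ holds at some accessible world.
Let φ = [](q | (r & []q)). Evaluate φ at each world:
  u (successors {u, v, w, x}): φ is false.
  v (successors {v, x, z}): φ is true.
  w (successors {w, y}): φ is false.
  x (successors {x}): φ is true.
  y (successors {y}): φ is false.
  z (successors {u, z}): φ is false.
For instance, at u:
  At u: [](q | (r & []q)) requires q | (r & []q) at every successor {u, v, w, x}.
    q | (r & []q) fails at u, so [](q | (r & []q)) is false at u.
      At u: q is false, r & []q is false, so q | (r & []q) is false.
Satisfying worlds: {v, x}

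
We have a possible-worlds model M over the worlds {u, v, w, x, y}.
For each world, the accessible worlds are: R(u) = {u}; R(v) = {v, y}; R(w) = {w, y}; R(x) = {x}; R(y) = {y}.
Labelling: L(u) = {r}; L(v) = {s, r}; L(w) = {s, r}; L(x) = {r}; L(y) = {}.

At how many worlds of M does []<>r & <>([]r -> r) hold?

2

Let φ = []<>r & <>([]r -> r). Evaluate φ at each world:
  u (successors {u}): φ is true.
  v (successors {v, y}): φ is false.
  w (successors {w, y}): φ is false.
  x (successors {x}): φ is true.
  y (successors {y}): φ is false.
For instance, at v:
  At v: []<>r is false, <>([]r -> r) is true, so []<>r & <>([]r -> r) is false.
    At v: []<>r requires <>r at every successor {v, y}.
      <>r fails at y, so []<>r is false at v.
    At v: <>([]r -> r) requires []r -> r at some successor in {v, y}.
      []r -> r holds at v, so <>([]r -> r) is true at v.
Satisfying worlds: {u, x}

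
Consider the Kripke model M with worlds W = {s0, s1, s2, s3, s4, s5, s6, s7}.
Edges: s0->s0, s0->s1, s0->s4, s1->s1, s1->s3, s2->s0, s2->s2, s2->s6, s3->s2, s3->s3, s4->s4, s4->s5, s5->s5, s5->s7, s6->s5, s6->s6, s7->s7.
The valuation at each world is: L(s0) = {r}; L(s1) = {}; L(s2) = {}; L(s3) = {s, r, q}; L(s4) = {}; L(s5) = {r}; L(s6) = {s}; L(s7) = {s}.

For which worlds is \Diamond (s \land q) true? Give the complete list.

s1, s3

Recall that \Diamond ψ holds at a world iff ψ holds at some accessible world.
Let φ = \Diamond (s \land q). Evaluate φ at each world:
  s0 (successors {s0, s1, s4}): φ is false.
  s1 (successors {s1, s3}): φ is true.
  s2 (successors {s0, s2, s6}): φ is false.
  s3 (successors {s2, s3}): φ is true.
  s4 (successors {s4, s5}): φ is false.
  s5 (successors {s5, s7}): φ is false.
  s6 (successors {s5, s6}): φ is false.
  s7 (successors {s7}): φ is false.
For instance, at s3:
  At s3: \Diamond (s \land q) requires s \land q at some successor in {s2, s3}.
    s \land q holds at s3, so \Diamond (s \land q) is true at s3.
Satisfying worlds: {s1, s3}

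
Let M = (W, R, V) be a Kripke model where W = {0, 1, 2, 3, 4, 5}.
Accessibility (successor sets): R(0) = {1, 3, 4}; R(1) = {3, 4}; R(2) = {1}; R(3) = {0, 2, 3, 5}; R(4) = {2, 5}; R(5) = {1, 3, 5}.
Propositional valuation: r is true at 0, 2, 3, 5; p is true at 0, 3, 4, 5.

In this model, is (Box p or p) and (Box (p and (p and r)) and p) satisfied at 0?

No

At 0: Box p or p is true, Box (p and (p and r)) and p is false, so (Box p or p) and (Box (p and (p and r)) and p) is false.
  At 0: Box p is false, p is true, so Box p or p is true.
    At 0: Box p requires p at every successor {1, 3, 4}.
      p fails at 1, so Box p is false at 0.
  At 0: Box (p and (p and r)) is false, p is true, so Box (p and (p and r)) and p is false.
    At 0: Box (p and (p and r)) requires p and (p and r) at every successor {1, 3, 4}.
      p and (p and r) fails at 1, so Box (p and (p and r)) is false at 0.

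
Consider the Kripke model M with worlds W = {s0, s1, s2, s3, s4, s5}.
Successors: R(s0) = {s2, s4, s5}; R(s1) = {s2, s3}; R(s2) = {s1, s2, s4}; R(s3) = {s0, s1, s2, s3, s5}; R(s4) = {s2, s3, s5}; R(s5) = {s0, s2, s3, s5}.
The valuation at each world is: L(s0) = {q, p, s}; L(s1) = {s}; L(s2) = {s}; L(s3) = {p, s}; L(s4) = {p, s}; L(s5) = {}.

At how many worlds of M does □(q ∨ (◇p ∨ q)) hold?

Let φ = □(q ∨ (◇p ∨ q)). Evaluate φ at each world:
  s0 (successors {s2, s4, s5}): φ is true.
  s1 (successors {s2, s3}): φ is true.
  s2 (successors {s1, s2, s4}): φ is true.
  s3 (successors {s0, s1, s2, s3, s5}): φ is true.
  s4 (successors {s2, s3, s5}): φ is true.
  s5 (successors {s0, s2, s3, s5}): φ is true.
For instance, at s1:
  At s1: □(q ∨ (◇p ∨ q)) requires q ∨ (◇p ∨ q) at every successor {s2, s3}.
      At s2: q is false, ◇p ∨ q is true, so q ∨ (◇p ∨ q) is true.
      At s3: q is false, ◇p ∨ q is true, so q ∨ (◇p ∨ q) is true.
  So □(q ∨ (◇p ∨ q)) is true at s1.
Satisfying worlds: {s0, s1, s2, s3, s4, s5}

6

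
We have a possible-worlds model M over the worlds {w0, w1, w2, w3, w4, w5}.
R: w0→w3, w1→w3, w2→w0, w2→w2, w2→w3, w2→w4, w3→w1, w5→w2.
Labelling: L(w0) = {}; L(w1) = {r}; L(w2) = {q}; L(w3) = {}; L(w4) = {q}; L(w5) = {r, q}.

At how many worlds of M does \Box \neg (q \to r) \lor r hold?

Let φ = \Box \neg (q \to r) \lor r. Evaluate φ at each world:
  w0 (successors {w3}): φ is false.
  w1 (successors {w3}): φ is true.
  w2 (successors {w0, w2, w3, w4}): φ is false.
  w3 (successors {w1}): φ is false.
  w4 (successors ∅): φ is true.
  w5 (successors {w2}): φ is true.
For instance, at w5:
  At w5: \Box \neg (q \to r) is true, r is true, so \Box \neg (q \to r) \lor r is true.
    At w5: \Box \neg (q \to r) requires \neg (q \to r) at every successor {w2}.
      At w2: \neg (q \to r) is true.
    So \Box \neg (q \to r) is true at w5.
Satisfying worlds: {w1, w4, w5}

3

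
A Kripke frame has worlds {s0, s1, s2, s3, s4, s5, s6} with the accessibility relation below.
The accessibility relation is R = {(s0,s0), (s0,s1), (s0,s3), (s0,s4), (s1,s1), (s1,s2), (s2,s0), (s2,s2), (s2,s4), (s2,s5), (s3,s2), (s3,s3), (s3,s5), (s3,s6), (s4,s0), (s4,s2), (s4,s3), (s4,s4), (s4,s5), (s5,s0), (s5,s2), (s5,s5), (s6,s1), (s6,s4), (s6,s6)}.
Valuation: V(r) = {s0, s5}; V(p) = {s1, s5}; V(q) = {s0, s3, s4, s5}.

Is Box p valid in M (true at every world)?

Let φ = Box p. Evaluate φ at each world:
  s0 (successors {s0, s1, s3, s4}): φ is false.
  s1 (successors {s1, s2}): φ is false.
  s2 (successors {s0, s2, s4, s5}): φ is false.
  s3 (successors {s2, s3, s5, s6}): φ is false.
  s4 (successors {s0, s2, s3, s4, s5}): φ is false.
  s5 (successors {s0, s2, s5}): φ is false.
  s6 (successors {s1, s4, s6}): φ is false.
Detail at s0 (counterexample):
  At s0: Box p requires p at every successor {s0, s1, s3, s4}.
    p fails at s0, so Box p is false at s0.

No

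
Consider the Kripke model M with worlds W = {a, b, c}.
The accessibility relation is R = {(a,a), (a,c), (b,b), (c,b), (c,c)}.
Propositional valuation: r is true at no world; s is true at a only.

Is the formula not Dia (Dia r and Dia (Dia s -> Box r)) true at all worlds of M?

Let φ = not Dia (Dia r and Dia (Dia s -> Box r)). Evaluate φ at each world:
  a (successors {a, c}): φ is true.
  b (successors {b}): φ is true.
  c (successors {b, c}): φ is true.
For instance, at c:
  At c: Dia (Dia r and Dia (Dia s -> Box r)) is false, so not Dia (Dia r and Dia (Dia s -> Box r)) is true.
    At c: Dia (Dia r and Dia (Dia s -> Box r)) requires Dia r and Dia (Dia s -> Box r) at some successor in {b, c}.
      At b: Dia r and Dia (Dia s -> Box r) is false.
      At c: Dia r and Dia (Dia s -> Box r) is false.
    So Dia (Dia r and Dia (Dia s -> Box r)) is false at c.

Yes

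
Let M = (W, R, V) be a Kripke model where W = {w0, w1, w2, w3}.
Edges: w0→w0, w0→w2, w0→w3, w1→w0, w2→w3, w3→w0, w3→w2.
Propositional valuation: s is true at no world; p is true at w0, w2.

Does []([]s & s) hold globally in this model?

No

Let φ = []([]s & s). Evaluate φ at each world:
  w0 (successors {w0, w2, w3}): φ is false.
  w1 (successors {w0}): φ is false.
  w2 (successors {w3}): φ is false.
  w3 (successors {w0, w2}): φ is false.
Detail at w0 (counterexample):
  At w0: []([]s & s) requires []s & s at every successor {w0, w2, w3}.
    []s & s fails at w0, so []([]s & s) is false at w0.
      At w0: []s is false, s is false, so []s & s is false.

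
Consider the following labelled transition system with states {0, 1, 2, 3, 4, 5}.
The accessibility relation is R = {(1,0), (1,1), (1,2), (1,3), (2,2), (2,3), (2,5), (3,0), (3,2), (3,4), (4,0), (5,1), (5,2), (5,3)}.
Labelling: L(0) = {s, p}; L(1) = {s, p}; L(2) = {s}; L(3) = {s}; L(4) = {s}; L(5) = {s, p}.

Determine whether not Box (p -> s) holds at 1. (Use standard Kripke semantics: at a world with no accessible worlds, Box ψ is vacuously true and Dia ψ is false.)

At 1: Box (p -> s) is true, so not Box (p -> s) is false.
  At 1: Box (p -> s) requires p -> s at every successor {0, 1, 2, 3}.
    At 0: p -> s is true.
    At 1: p -> s is true.
    At 2: p -> s is true.
    At 3: p -> s is true.
  So Box (p -> s) is true at 1.

No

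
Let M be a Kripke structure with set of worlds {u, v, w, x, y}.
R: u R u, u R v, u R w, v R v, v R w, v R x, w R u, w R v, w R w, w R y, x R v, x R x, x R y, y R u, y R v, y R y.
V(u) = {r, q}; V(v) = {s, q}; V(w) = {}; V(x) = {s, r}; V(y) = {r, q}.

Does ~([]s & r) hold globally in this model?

Yes

Let φ = ~([]s & r). Evaluate φ at each world:
  u (successors {u, v, w}): φ is true.
  v (successors {v, w, x}): φ is true.
  w (successors {u, v, w, y}): φ is true.
  x (successors {v, x, y}): φ is true.
  y (successors {u, v, y}): φ is true.
For instance, at y:
  At y: []s & r is false, so ~([]s & r) is true.
    At y: []s is false, r is true, so []s & r is false.
      At y: []s requires s at every successor {u, v, y}.
        s fails at u, so []s is false at y.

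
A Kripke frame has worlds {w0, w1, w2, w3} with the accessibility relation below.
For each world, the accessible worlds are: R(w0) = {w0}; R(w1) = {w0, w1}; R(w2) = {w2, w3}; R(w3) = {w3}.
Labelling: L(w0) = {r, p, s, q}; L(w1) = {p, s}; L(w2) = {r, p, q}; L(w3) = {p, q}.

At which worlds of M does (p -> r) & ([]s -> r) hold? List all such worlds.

w0, w2

Let φ = (p -> r) & ([]s -> r). Evaluate φ at each world:
  w0 (successors {w0}): φ is true.
  w1 (successors {w0, w1}): φ is false.
  w2 (successors {w2, w3}): φ is true.
  w3 (successors {w3}): φ is false.
For instance, at w3:
  At w3: p -> r is false, []s -> r is true, so (p -> r) & ([]s -> r) is false.
    At w3: []s is false, r is false, so []s -> r is true.
      At w3: []s requires s at every successor {w3}.
        s fails at w3, so []s is false at w3.
Satisfying worlds: {w0, w2}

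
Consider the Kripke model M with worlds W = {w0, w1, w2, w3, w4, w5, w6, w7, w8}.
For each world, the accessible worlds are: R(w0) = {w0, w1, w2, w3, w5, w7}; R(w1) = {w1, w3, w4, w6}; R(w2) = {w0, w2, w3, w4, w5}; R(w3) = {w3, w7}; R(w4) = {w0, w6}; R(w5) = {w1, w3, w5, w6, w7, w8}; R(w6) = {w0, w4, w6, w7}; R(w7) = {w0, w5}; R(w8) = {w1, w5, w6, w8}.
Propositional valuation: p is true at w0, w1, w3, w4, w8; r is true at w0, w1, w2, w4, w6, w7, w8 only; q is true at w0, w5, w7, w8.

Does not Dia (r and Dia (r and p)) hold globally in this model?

Recall that Dia ψ holds at a world iff ψ holds at some accessible world.
Let φ = not Dia (r and Dia (r and p)). Evaluate φ at each world:
  w0 (successors {w0, w1, w2, w3, w5, w7}): φ is false.
  w1 (successors {w1, w3, w4, w6}): φ is false.
  w2 (successors {w0, w2, w3, w4, w5}): φ is false.
  w3 (successors {w3, w7}): φ is false.
  w4 (successors {w0, w6}): φ is false.
  w5 (successors {w1, w3, w5, w6, w7, w8}): φ is false.
  w6 (successors {w0, w4, w6, w7}): φ is false.
  w7 (successors {w0, w5}): φ is false.
  w8 (successors {w1, w5, w6, w8}): φ is false.
Detail at w0 (counterexample):
  At w0: Dia (r and Dia (r and p)) is true, so not Dia (r and Dia (r and p)) is false.
    At w0: Dia (r and Dia (r and p)) requires r and Dia (r and p) at some successor in {w0, w1, w2, w3, w5, w7}.
      r and Dia (r and p) holds at w0, so Dia (r and Dia (r and p)) is true at w0.

No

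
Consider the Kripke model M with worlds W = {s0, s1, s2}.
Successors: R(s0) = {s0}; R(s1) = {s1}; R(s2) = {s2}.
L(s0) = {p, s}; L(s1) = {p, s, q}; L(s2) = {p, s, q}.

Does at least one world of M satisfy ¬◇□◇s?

No

Let φ = ¬◇□◇s. Evaluate φ at each world:
  s0 (successors {s0}): φ is false.
  s1 (successors {s1}): φ is false.
  s2 (successors {s2}): φ is false.
For instance, at s2:
  At s2: ◇□◇s is true, so ¬◇□◇s is false.
    At s2: ◇□◇s requires □◇s at some successor in {s2}.
      □◇s holds at s2, so ◇□◇s is true at s2.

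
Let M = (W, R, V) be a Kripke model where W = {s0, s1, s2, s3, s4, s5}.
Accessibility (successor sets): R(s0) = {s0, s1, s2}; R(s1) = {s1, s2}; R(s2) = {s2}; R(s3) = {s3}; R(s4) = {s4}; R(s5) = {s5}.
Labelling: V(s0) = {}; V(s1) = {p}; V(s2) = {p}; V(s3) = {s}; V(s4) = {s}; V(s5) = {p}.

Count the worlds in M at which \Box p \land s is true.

Let φ = \Box p \land s. Evaluate φ at each world:
  s0 (successors {s0, s1, s2}): φ is false.
  s1 (successors {s1, s2}): φ is false.
  s2 (successors {s2}): φ is false.
  s3 (successors {s3}): φ is false.
  s4 (successors {s4}): φ is false.
  s5 (successors {s5}): φ is false.
For instance, at s1:
  At s1: \Box p is true, s is false, so \Box p \land s is false.
    At s1: \Box p requires p at every successor {s1, s2}.
      At s1: p is true.
      At s2: p is true.
    So \Box p is true at s1.
Satisfying worlds: none.

0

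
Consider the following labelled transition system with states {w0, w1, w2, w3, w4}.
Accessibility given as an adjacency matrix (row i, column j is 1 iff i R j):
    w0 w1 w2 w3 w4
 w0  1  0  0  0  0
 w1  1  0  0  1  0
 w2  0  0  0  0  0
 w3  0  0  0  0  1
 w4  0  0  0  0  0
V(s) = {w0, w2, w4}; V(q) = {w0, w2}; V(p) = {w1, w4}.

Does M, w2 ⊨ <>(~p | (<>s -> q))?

No

Recall that <>ψ holds at a world iff ψ holds at some accessible world.
At w2: no accessible worlds, so <>(~p | (<>s -> q)) is false.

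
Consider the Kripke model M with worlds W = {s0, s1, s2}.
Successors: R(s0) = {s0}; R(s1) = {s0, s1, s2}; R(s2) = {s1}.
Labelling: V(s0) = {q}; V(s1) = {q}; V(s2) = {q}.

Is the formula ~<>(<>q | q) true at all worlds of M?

Let φ = ~<>(<>q | q). Evaluate φ at each world:
  s0 (successors {s0}): φ is false.
  s1 (successors {s0, s1, s2}): φ is false.
  s2 (successors {s1}): φ is false.
Detail at s0 (counterexample):
  At s0: <>(<>q | q) is true, so ~<>(<>q | q) is false.
    At s0: <>(<>q | q) requires <>q | q at some successor in {s0}.
      <>q | q holds at s0, so <>(<>q | q) is true at s0.

No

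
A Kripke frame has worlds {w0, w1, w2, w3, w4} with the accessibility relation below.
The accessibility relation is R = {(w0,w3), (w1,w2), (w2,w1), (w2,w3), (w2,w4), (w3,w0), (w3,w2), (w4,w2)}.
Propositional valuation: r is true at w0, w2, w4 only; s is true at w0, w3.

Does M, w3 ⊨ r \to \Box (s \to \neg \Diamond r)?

Yes

At w3: r is false, \Box (s \to \neg \Diamond r) is true, so r \to \Box (s \to \neg \Diamond r) is true.
  At w3: \Box (s \to \neg \Diamond r) requires s \to \neg \Diamond r at every successor {w0, w2}.
      At w0: s is true, \neg \Diamond r is true, so s \to \neg \Diamond r is true.
      At w2: s is false, \neg \Diamond r is false, so s \to \neg \Diamond r is true.
  So \Box (s \to \neg \Diamond r) is true at w3.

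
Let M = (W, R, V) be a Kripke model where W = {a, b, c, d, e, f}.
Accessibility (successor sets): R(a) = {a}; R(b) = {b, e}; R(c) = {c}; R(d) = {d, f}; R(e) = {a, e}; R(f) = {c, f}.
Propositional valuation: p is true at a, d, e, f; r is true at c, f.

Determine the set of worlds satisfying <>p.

Let φ = <>p. Evaluate φ at each world:
  a (successors {a}): φ is true.
  b (successors {b, e}): φ is true.
  c (successors {c}): φ is false.
  d (successors {d, f}): φ is true.
  e (successors {a, e}): φ is true.
  f (successors {c, f}): φ is true.
For instance, at d:
  At d: <>p requires p at some successor in {d, f}.
    p holds at d, so <>p is true at d.
Satisfying worlds: {a, b, d, e, f}

a, b, d, e, f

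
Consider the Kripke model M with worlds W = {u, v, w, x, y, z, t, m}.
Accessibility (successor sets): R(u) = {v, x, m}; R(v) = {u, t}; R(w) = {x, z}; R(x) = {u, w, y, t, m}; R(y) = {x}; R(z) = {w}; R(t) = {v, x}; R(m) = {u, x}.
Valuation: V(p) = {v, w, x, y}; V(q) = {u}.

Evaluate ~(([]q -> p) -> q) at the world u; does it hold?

At u: ([]q -> p) -> q is true, so ~(([]q -> p) -> q) is false.
  At u: []q -> p is true, q is true, so ([]q -> p) -> q is true.
    At u: []q is false, p is false, so []q -> p is true.
      At u: []q requires q at every successor {v, x, m}.
        q fails at v, so []q is false at u.

No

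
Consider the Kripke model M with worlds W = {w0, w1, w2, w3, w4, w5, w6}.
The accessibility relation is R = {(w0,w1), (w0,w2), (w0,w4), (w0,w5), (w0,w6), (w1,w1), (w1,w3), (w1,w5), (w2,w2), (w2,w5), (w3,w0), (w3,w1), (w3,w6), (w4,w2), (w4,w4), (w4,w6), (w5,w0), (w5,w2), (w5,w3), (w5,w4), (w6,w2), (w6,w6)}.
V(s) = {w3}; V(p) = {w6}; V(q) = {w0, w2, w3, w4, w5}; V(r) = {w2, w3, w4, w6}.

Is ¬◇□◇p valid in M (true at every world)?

Let φ = ¬◇□◇p. Evaluate φ at each world:
  w0 (successors {w1, w2, w4, w5, w6}): φ is true.
  w1 (successors {w1, w3, w5}): φ is true.
  w2 (successors {w2, w5}): φ is true.
  w3 (successors {w0, w1, w6}): φ is true.
  w4 (successors {w2, w4, w6}): φ is true.
  w5 (successors {w0, w2, w3, w4}): φ is true.
  w6 (successors {w2, w6}): φ is true.
For instance, at w5:
  At w5: ◇□◇p is false, so ¬◇□◇p is true.
    At w5: ◇□◇p requires □◇p at some successor in {w0, w2, w3, w4}.
      At w0: □◇p is false.
      At w2: □◇p is false.
      At w3: □◇p is false.
      At w4: □◇p is false.
    So ◇□◇p is false at w5.

Yes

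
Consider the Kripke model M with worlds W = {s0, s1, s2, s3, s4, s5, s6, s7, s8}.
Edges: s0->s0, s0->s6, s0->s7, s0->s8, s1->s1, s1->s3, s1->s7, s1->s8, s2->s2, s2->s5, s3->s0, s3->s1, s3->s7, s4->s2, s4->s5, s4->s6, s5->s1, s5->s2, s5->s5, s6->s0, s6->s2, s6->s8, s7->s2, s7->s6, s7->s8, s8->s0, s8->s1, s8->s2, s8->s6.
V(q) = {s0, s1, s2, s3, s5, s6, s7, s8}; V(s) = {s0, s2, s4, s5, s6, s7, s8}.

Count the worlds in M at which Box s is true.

Let φ = Box s. Evaluate φ at each world:
  s0 (successors {s0, s6, s7, s8}): φ is true.
  s1 (successors {s1, s3, s7, s8}): φ is false.
  s2 (successors {s2, s5}): φ is true.
  s3 (successors {s0, s1, s7}): φ is false.
  s4 (successors {s2, s5, s6}): φ is true.
  s5 (successors {s1, s2, s5}): φ is false.
  s6 (successors {s0, s2, s8}): φ is true.
  s7 (successors {s2, s6, s8}): φ is true.
  s8 (successors {s0, s1, s2, s6}): φ is false.
For instance, at s4:
  At s4: Box s requires s at every successor {s2, s5, s6}.
    At s2: s is true.
    At s5: s is true.
    At s6: s is true.
  So Box s is true at s4.
Satisfying worlds: {s0, s2, s4, s6, s7}

5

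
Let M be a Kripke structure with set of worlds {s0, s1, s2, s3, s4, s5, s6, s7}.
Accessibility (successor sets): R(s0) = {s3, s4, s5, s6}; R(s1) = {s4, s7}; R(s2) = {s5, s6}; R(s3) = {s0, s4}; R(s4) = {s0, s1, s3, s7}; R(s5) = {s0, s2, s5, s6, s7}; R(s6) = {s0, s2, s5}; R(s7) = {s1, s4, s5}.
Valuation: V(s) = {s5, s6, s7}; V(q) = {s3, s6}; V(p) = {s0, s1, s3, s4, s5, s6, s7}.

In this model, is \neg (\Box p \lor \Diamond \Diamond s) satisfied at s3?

Recall that \Box ψ holds at a world iff ψ holds at every accessible world, and \Diamond ψ holds iff ψ holds at some accessible world.
At s3: \Box p \lor \Diamond \Diamond s is true, so \neg (\Box p \lor \Diamond \Diamond s) is false.
  At s3: \Box p is true, \Diamond \Diamond s is true, so \Box p \lor \Diamond \Diamond s is true.
    At s3: \Box p requires p at every successor {s0, s4}.
      At s0: p is true.
      At s4: p is true.
    So \Box p is true at s3.
    At s3: \Diamond \Diamond s requires \Diamond s at some successor in {s0, s4}.
      \Diamond s holds at s0, so \Diamond \Diamond s is true at s3.

No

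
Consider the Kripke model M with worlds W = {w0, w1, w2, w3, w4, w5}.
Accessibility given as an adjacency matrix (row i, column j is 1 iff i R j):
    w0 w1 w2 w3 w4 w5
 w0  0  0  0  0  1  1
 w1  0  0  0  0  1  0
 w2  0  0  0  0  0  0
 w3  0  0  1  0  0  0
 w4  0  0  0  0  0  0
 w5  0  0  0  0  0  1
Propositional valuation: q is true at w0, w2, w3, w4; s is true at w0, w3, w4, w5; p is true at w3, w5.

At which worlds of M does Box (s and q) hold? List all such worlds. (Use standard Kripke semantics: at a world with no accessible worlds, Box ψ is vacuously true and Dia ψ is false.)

Let φ = Box (s and q). Evaluate φ at each world:
  w0 (successors {w4, w5}): φ is false.
  w1 (successors {w4}): φ is true.
  w2 (successors ∅): φ is true.
  w3 (successors {w2}): φ is false.
  w4 (successors ∅): φ is true.
  w5 (successors {w5}): φ is false.
For instance, at w5:
  At w5: Box (s and q) requires s and q at every successor {w5}.
    s and q fails at w5, so Box (s and q) is false at w5.
Satisfying worlds: {w1, w2, w4}

w1, w2, w4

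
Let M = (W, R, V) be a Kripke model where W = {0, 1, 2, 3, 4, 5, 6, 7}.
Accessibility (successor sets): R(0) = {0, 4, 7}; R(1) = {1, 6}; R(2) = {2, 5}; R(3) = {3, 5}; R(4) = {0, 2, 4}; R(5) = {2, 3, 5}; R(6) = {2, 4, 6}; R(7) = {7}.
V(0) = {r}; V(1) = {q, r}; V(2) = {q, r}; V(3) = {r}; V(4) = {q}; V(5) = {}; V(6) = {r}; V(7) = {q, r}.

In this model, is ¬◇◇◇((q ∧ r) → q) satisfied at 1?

No

At 1: ◇◇◇((q ∧ r) → q) is true, so ¬◇◇◇((q ∧ r) → q) is false.
  At 1: ◇◇◇((q ∧ r) → q) requires ◇◇((q ∧ r) → q) at some successor in {1, 6}.
    ◇◇((q ∧ r) → q) holds at 1, so ◇◇◇((q ∧ r) → q) is true at 1.
      At 1: ◇◇((q ∧ r) → q) requires ◇((q ∧ r) → q) at some successor in {1, 6}.
        ◇((q ∧ r) → q) holds at 1, so ◇◇((q ∧ r) → q) is true at 1.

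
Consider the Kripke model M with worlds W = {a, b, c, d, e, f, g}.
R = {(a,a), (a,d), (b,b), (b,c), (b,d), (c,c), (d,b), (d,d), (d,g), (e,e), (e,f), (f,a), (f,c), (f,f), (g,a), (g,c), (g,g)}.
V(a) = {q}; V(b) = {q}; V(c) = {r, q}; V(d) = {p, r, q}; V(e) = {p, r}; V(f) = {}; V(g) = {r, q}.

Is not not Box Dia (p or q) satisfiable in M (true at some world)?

Yes

Recall that Box ψ holds at a world iff ψ holds at every accessible world, and Dia ψ holds iff ψ holds at some accessible world.
Let φ = not not Box Dia (p or q). Evaluate φ at each world:
  a (successors {a, d}): φ is true.
  b (successors {b, c, d}): φ is true.
  c (successors {c}): φ is true.
  d (successors {b, d, g}): φ is true.
  e (successors {e, f}): φ is true.
  f (successors {a, c, f}): φ is true.
  g (successors {a, c, g}): φ is true.
Detail at a (witness):
  At a: not Box Dia (p or q) is false, so not not Box Dia (p or q) is true.
    At a: Box Dia (p or q) is true, so not Box Dia (p or q) is false.
      At a: Box Dia (p or q) requires Dia (p or q) at every successor {a, d}.
        At a: Dia (p or q) is true.
        At d: Dia (p or q) is true.
      So Box Dia (p or q) is true at a.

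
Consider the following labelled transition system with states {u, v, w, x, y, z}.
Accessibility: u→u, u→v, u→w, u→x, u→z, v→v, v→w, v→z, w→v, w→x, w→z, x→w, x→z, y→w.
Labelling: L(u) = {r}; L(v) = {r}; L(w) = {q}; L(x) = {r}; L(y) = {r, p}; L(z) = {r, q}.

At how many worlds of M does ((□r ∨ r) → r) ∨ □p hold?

5

Let φ = ((□r ∨ r) → r) ∨ □p. Evaluate φ at each world:
  u (successors {u, v, w, x, z}): φ is true.
  v (successors {v, w, z}): φ is true.
  w (successors {v, x, z}): φ is false.
  x (successors {w, z}): φ is true.
  y (successors {w}): φ is true.
  z (successors ∅): φ is true.
For instance, at w:
  At w: (□r ∨ r) → r is false, □p is false, so ((□r ∨ r) → r) ∨ □p is false.
    At w: □r ∨ r is true, r is false, so (□r ∨ r) → r is false.
      At w: □r is true, r is false, so □r ∨ r is true.
    At w: □p requires p at every successor {v, x, z}.
      p fails at v, so □p is false at w.
Satisfying worlds: {u, v, x, y, z}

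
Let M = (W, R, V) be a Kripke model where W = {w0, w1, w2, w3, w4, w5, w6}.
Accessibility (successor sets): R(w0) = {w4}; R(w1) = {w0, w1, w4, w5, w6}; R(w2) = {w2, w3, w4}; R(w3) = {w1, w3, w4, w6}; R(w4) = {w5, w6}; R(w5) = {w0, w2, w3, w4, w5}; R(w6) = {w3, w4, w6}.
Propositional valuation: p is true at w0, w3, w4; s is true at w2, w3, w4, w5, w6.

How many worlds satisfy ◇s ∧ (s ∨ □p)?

6

Let φ = ◇s ∧ (s ∨ □p). Evaluate φ at each world:
  w0 (successors {w4}): φ is true.
  w1 (successors {w0, w1, w4, w5, w6}): φ is false.
  w2 (successors {w2, w3, w4}): φ is true.
  w3 (successors {w1, w3, w4, w6}): φ is true.
  w4 (successors {w5, w6}): φ is true.
  w5 (successors {w0, w2, w3, w4, w5}): φ is true.
  w6 (successors {w3, w4, w6}): φ is true.
For instance, at w0:
  At w0: ◇s is true, s ∨ □p is true, so ◇s ∧ (s ∨ □p) is true.
    At w0: ◇s requires s at some successor in {w4}.
      s holds at w4, so ◇s is true at w0.
    At w0: s is false, □p is true, so s ∨ □p is true.
      At w0: □p requires p at every successor {w4}.
        At w4: p is true.
      So □p is true at w0.
Satisfying worlds: {w0, w2, w3, w4, w5, w6}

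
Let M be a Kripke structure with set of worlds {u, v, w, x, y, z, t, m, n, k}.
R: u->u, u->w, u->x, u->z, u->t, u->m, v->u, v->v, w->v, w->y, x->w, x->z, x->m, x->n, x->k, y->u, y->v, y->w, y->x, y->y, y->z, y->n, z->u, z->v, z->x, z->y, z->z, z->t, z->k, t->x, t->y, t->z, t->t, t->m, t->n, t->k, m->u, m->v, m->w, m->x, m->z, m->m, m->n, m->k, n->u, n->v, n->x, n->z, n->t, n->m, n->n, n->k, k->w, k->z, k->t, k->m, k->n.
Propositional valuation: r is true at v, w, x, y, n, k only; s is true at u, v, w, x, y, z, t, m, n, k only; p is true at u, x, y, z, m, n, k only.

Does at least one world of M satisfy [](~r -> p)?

Let φ = [](~r -> p). Evaluate φ at each world:
  u (successors {u, w, x, z, t, m}): φ is false.
  v (successors {u, v}): φ is true.
  w (successors {v, y}): φ is true.
  x (successors {w, z, m, n, k}): φ is true.
  y (successors {u, v, w, x, y, z, n}): φ is true.
  z (successors {u, v, x, y, z, t, k}): φ is false.
  t (successors {x, y, z, t, m, n, k}): φ is false.
  m (successors {u, v, w, x, z, m, n, k}): φ is true.
  n (successors {u, v, x, z, t, m, n, k}): φ is false.
  k (successors {w, z, t, m, n}): φ is false.
Detail at v (witness):
  At v: [](~r -> p) requires ~r -> p at every successor {u, v}.
    At u: ~r -> p is true.
    At v: ~r -> p is true.
  So [](~r -> p) is true at v.

Yes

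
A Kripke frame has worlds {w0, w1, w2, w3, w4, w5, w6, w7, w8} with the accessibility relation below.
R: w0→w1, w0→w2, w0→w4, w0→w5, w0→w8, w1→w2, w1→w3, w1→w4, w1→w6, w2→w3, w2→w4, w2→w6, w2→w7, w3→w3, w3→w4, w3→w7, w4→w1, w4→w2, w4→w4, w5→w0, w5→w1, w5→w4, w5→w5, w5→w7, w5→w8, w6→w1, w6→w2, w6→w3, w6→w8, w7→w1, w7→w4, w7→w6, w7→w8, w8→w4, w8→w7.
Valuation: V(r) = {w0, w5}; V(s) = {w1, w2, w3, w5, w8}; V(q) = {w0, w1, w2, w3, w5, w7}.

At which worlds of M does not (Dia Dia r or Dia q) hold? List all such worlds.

Let φ = not (Dia Dia r or Dia q). Evaluate φ at each world:
  w0 (successors {w1, w2, w4, w5, w8}): φ is false.
  w1 (successors {w2, w3, w4, w6}): φ is false.
  w2 (successors {w3, w4, w6, w7}): φ is false.
  w3 (successors {w3, w4, w7}): φ is false.
  w4 (successors {w1, w2, w4}): φ is false.
  w5 (successors {w0, w1, w4, w5, w7, w8}): φ is false.
  w6 (successors {w1, w2, w3, w8}): φ is false.
  w7 (successors {w1, w4, w6, w8}): φ is false.
  w8 (successors {w4, w7}): φ is false.
For instance, at w4:
  At w4: Dia Dia r or Dia q is true, so not (Dia Dia r or Dia q) is false.
    At w4: Dia Dia r is false, Dia q is true, so Dia Dia r or Dia q is true.
      At w4: Dia Dia r requires Dia r at some successor in {w1, w2, w4}.
        At w1: Dia r is false.
        At w2: Dia r is false.
        At w4: Dia r is false.
      So Dia Dia r is false at w4.
      At w4: Dia q requires q at some successor in {w1, w2, w4}.
        q holds at w1, so Dia q is true at w4.
Satisfying worlds: none.

none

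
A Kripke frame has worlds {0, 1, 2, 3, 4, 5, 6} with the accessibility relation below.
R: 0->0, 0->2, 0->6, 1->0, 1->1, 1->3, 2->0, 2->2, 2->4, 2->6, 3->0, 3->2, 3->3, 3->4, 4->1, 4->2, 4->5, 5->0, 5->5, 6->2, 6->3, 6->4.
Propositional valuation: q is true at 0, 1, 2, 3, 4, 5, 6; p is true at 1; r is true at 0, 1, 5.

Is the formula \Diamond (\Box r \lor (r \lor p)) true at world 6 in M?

Recall that \Box ψ holds at a world iff ψ holds at every accessible world, and \Diamond ψ holds iff ψ holds at some accessible world.
At 6: \Diamond (\Box r \lor (r \lor p)) requires \Box r \lor (r \lor p) at some successor in {2, 3, 4}.
  At 2: \Box r \lor (r \lor p) is false.
  At 3: \Box r \lor (r \lor p) is false.
  At 4: \Box r \lor (r \lor p) is false.
So \Diamond (\Box r \lor (r \lor p)) is false at 6.

No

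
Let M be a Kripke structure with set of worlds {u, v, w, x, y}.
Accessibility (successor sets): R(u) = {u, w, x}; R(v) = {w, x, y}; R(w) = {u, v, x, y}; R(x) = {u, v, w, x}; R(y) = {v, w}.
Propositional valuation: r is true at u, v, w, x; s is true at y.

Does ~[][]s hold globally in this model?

Yes

Let φ = ~[][]s. Evaluate φ at each world:
  u (successors {u, w, x}): φ is true.
  v (successors {w, x, y}): φ is true.
  w (successors {u, v, x, y}): φ is true.
  x (successors {u, v, w, x}): φ is true.
  y (successors {v, w}): φ is true.
For instance, at x:
  At x: [][]s is false, so ~[][]s is true.
    At x: [][]s requires []s at every successor {u, v, w, x}.
      []s fails at u, so [][]s is false at x.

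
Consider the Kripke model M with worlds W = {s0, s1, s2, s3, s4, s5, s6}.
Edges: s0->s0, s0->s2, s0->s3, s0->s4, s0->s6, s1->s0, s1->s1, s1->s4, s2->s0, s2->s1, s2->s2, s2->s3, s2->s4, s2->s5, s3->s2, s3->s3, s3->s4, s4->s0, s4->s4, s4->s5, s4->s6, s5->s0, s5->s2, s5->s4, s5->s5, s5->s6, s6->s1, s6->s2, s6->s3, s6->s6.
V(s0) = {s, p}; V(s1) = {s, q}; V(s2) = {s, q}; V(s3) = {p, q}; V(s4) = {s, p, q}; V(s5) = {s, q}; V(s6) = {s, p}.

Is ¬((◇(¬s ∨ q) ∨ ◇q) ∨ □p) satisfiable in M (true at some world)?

No

Let φ = ¬((◇(¬s ∨ q) ∨ ◇q) ∨ □p). Evaluate φ at each world:
  s0 (successors {s0, s2, s3, s4, s6}): φ is false.
  s1 (successors {s0, s1, s4}): φ is false.
  s2 (successors {s0, s1, s2, s3, s4, s5}): φ is false.
  s3 (successors {s2, s3, s4}): φ is false.
  s4 (successors {s0, s4, s5, s6}): φ is false.
  s5 (successors {s0, s2, s4, s5, s6}): φ is false.
  s6 (successors {s1, s2, s3, s6}): φ is false.
For instance, at s3:
  At s3: (◇(¬s ∨ q) ∨ ◇q) ∨ □p is true, so ¬((◇(¬s ∨ q) ∨ ◇q) ∨ □p) is false.
    At s3: ◇(¬s ∨ q) ∨ ◇q is true, □p is false, so (◇(¬s ∨ q) ∨ ◇q) ∨ □p is true.
      At s3: ◇(¬s ∨ q) is true, ◇q is true, so ◇(¬s ∨ q) ∨ ◇q is true.
      At s3: □p requires p at every successor {s2, s3, s4}.
        p fails at s2, so □p is false at s3.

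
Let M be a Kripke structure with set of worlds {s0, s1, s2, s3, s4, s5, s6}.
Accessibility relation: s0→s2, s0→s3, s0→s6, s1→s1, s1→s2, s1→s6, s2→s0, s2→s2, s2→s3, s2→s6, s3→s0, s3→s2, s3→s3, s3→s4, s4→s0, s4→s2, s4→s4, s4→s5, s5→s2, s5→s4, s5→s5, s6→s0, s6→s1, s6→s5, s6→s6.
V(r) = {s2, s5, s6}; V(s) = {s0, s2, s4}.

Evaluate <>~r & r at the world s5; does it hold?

At s5: <>~r is true, r is true, so <>~r & r is true.
  At s5: <>~r requires ~r at some successor in {s2, s4, s5}.
    ~r holds at s4, so <>~r is true at s5.

Yes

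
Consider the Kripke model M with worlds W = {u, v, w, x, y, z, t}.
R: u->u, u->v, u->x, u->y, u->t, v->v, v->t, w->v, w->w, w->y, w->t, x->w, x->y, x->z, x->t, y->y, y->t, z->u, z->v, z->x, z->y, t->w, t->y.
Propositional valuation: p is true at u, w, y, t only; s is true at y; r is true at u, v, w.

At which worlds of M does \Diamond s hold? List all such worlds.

u, w, x, y, z, t

Let φ = \Diamond s. Evaluate φ at each world:
  u (successors {u, v, x, y, t}): φ is true.
  v (successors {v, t}): φ is false.
  w (successors {v, w, y, t}): φ is true.
  x (successors {w, y, z, t}): φ is true.
  y (successors {y, t}): φ is true.
  z (successors {u, v, x, y}): φ is true.
  t (successors {w, y}): φ is true.
For instance, at z:
  At z: \Diamond s requires s at some successor in {u, v, x, y}.
    s holds at y, so \Diamond s is true at z.
Satisfying worlds: {u, w, x, y, z, t}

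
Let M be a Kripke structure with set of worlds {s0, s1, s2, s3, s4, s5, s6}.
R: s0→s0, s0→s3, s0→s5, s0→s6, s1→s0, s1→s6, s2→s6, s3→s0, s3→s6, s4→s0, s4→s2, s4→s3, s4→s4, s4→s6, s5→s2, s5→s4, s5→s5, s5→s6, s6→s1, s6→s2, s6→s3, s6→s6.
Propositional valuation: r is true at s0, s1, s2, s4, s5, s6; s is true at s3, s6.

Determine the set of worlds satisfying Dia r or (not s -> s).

Let φ = Dia r or (not s -> s). Evaluate φ at each world:
  s0 (successors {s0, s3, s5, s6}): φ is true.
  s1 (successors {s0, s6}): φ is true.
  s2 (successors {s6}): φ is true.
  s3 (successors {s0, s6}): φ is true.
  s4 (successors {s0, s2, s3, s4, s6}): φ is true.
  s5 (successors {s2, s4, s5, s6}): φ is true.
  s6 (successors {s1, s2, s3, s6}): φ is true.
For instance, at s1:
  At s1: Dia r is true, not s -> s is false, so Dia r or (not s -> s) is true.
    At s1: Dia r requires r at some successor in {s0, s6}.
      r holds at s0, so Dia r is true at s1.
Satisfying worlds: {s0, s1, s2, s3, s4, s5, s6}

s0, s1, s2, s3, s4, s5, s6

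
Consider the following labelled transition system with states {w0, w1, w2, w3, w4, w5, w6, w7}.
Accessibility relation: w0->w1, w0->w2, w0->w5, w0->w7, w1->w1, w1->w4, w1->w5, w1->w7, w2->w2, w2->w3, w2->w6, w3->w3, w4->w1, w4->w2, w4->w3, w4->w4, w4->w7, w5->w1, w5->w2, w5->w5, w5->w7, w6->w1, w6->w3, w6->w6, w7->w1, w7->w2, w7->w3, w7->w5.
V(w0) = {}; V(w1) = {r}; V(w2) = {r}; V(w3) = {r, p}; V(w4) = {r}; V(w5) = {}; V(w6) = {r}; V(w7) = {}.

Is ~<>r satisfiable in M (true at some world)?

No

Recall that <>ψ holds at a world iff ψ holds at some accessible world.
Let φ = ~<>r. Evaluate φ at each world:
  w0 (successors {w1, w2, w5, w7}): φ is false.
  w1 (successors {w1, w4, w5, w7}): φ is false.
  w2 (successors {w2, w3, w6}): φ is false.
  w3 (successors {w3}): φ is false.
  w4 (successors {w1, w2, w3, w4, w7}): φ is false.
  w5 (successors {w1, w2, w5, w7}): φ is false.
  w6 (successors {w1, w3, w6}): φ is false.
  w7 (successors {w1, w2, w3, w5}): φ is false.
For instance, at w0:
  At w0: <>r is true, so ~<>r is false.
    At w0: <>r requires r at some successor in {w1, w2, w5, w7}.
      r holds at w1, so <>r is true at w0.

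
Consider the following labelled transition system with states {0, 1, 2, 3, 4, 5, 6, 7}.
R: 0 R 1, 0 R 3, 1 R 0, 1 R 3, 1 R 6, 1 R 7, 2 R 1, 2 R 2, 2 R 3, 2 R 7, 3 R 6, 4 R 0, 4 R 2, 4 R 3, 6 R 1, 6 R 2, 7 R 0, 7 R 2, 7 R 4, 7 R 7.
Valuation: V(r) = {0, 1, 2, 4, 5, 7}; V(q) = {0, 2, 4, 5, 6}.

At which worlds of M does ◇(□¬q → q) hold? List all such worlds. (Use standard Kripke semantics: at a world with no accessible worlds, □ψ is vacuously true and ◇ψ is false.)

Recall that □ψ holds at a world iff ψ holds at every accessible world, and ◇ψ holds iff ψ holds at some accessible world.
Let φ = ◇(□¬q → q). Evaluate φ at each world:
  0 (successors {1, 3}): φ is true.
  1 (successors {0, 3, 6, 7}): φ is true.
  2 (successors {1, 2, 3, 7}): φ is true.
  3 (successors {6}): φ is true.
  4 (successors {0, 2, 3}): φ is true.
  5 (successors ∅): φ is false.
  6 (successors {1, 2}): φ is true.
  7 (successors {0, 2, 4, 7}): φ is true.
For instance, at 1:
  At 1: ◇(□¬q → q) requires □¬q → q at some successor in {0, 3, 6, 7}.
    □¬q → q holds at 0, so ◇(□¬q → q) is true at 1.
      At 0: □¬q is true, q is true, so □¬q → q is true.
Satisfying worlds: {0, 1, 2, 3, 4, 6, 7}

0, 1, 2, 3, 4, 6, 7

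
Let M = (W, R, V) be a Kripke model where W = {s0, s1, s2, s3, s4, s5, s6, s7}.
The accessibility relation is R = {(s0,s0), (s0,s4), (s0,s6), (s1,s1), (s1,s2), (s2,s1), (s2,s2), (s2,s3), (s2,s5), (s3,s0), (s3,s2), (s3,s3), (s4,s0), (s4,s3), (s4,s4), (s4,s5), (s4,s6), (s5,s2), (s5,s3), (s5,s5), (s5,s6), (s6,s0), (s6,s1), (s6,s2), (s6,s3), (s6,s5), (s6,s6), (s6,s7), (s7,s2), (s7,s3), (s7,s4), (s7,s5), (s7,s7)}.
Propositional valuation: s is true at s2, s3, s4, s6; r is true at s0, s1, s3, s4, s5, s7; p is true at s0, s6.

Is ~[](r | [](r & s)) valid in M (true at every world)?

Yes

Let φ = ~[](r | [](r & s)). Evaluate φ at each world:
  s0 (successors {s0, s4, s6}): φ is true.
  s1 (successors {s1, s2}): φ is true.
  s2 (successors {s1, s2, s3, s5}): φ is true.
  s3 (successors {s0, s2, s3}): φ is true.
  s4 (successors {s0, s3, s4, s5, s6}): φ is true.
  s5 (successors {s2, s3, s5, s6}): φ is true.
  s6 (successors {s0, s1, s2, s3, s5, s6, s7}): φ is true.
  s7 (successors {s2, s3, s4, s5, s7}): φ is true.
For instance, at s4:
  At s4: [](r | [](r & s)) is false, so ~[](r | [](r & s)) is true.
    At s4: [](r | [](r & s)) requires r | [](r & s) at every successor {s0, s3, s4, s5, s6}.
      r | [](r & s) fails at s6, so [](r | [](r & s)) is false at s4.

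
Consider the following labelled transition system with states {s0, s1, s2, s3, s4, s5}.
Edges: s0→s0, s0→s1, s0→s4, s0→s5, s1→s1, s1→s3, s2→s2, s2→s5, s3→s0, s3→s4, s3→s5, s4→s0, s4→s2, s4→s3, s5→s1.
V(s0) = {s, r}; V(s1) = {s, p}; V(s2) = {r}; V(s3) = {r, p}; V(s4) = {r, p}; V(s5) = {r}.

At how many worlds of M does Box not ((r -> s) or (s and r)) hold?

Let φ = Box not ((r -> s) or (s and r)). Evaluate φ at each world:
  s0 (successors {s0, s1, s4, s5}): φ is false.
  s1 (successors {s1, s3}): φ is false.
  s2 (successors {s2, s5}): φ is true.
  s3 (successors {s0, s4, s5}): φ is false.
  s4 (successors {s0, s2, s3}): φ is false.
  s5 (successors {s1}): φ is false.
For instance, at s3:
  At s3: Box not ((r -> s) or (s and r)) requires not ((r -> s) or (s and r)) at every successor {s0, s4, s5}.
    not ((r -> s) or (s and r)) fails at s0, so Box not ((r -> s) or (s and r)) is false at s3.
Satisfying worlds: {s2}

1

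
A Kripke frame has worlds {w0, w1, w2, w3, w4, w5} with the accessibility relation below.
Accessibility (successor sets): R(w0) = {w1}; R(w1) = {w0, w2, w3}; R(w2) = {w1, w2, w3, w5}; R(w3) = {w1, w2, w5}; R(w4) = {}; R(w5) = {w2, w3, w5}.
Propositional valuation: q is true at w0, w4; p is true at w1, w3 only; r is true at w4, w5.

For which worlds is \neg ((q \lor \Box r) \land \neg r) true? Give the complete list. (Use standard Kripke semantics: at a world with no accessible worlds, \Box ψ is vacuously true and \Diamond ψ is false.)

w1, w2, w3, w4, w5

Let φ = \neg ((q \lor \Box r) \land \neg r). Evaluate φ at each world:
  w0 (successors {w1}): φ is false.
  w1 (successors {w0, w2, w3}): φ is true.
  w2 (successors {w1, w2, w3, w5}): φ is true.
  w3 (successors {w1, w2, w5}): φ is true.
  w4 (successors ∅): φ is true.
  w5 (successors {w2, w3, w5}): φ is true.
For instance, at w2:
  At w2: (q \lor \Box r) \land \neg r is false, so \neg ((q \lor \Box r) \land \neg r) is true.
    At w2: q \lor \Box r is false, \neg r is true, so (q \lor \Box r) \land \neg r is false.
      At w2: q is false, \Box r is false, so q \lor \Box r is false.
Satisfying worlds: {w1, w2, w3, w4, w5}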